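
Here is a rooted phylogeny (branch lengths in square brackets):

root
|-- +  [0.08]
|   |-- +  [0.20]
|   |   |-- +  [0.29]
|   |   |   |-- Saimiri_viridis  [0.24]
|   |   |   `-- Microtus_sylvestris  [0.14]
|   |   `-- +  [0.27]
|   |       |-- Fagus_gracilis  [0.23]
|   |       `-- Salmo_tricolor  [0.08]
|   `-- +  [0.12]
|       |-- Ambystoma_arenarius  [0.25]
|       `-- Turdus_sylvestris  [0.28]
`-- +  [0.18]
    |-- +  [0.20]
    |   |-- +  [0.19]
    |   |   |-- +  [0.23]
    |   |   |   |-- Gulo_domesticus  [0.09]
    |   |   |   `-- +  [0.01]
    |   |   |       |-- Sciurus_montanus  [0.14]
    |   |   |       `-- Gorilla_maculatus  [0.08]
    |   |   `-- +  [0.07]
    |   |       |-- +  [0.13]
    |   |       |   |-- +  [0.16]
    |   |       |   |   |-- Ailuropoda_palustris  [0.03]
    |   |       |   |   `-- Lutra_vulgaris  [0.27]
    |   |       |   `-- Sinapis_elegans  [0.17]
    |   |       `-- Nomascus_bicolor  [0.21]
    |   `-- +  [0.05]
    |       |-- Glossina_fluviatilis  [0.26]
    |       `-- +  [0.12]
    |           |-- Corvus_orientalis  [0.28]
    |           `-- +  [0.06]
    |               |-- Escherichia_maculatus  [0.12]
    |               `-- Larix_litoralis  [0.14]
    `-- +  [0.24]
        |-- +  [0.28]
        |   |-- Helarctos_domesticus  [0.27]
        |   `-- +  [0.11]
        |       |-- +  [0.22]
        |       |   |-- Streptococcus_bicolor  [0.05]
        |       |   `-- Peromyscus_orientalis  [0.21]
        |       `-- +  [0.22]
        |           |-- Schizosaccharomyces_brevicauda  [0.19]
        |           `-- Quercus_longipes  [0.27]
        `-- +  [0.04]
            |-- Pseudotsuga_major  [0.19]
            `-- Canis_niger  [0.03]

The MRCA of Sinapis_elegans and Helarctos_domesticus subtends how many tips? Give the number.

The MRCA of Sinapis_elegans and Helarctos_domesticus is the node subtending ((((Gulo_domesticus,(Sciurus_montanus,Gorilla_maculatus)),(((Ailuropoda_palustris,Lutra_vulgaris),Sinapis_elegans),Nomascus_bicolor)),(Glossina_fluviatilis,(Corvus_orientalis,(Escherichia_maculatus,Larix_litoralis)))),((Helarctos_domesticus,((Streptococcus_bicolor,Peromyscus_orientalis),(Schizosaccharomyces_brevicauda,Quercus_longipes))),(Pseudotsuga_major,Canis_niger))).
That clade contains 18 terminal taxa: Ailuropoda_palustris, Canis_niger, Corvus_orientalis, Escherichia_maculatus, Glossina_fluviatilis, Gorilla_maculatus, Gulo_domesticus, Helarctos_domesticus, Larix_litoralis, Lutra_vulgaris, Nomascus_bicolor, Peromyscus_orientalis, Pseudotsuga_major, Quercus_longipes, Schizosaccharomyces_brevicauda, Sciurus_montanus, Sinapis_elegans, Streptococcus_bicolor.

18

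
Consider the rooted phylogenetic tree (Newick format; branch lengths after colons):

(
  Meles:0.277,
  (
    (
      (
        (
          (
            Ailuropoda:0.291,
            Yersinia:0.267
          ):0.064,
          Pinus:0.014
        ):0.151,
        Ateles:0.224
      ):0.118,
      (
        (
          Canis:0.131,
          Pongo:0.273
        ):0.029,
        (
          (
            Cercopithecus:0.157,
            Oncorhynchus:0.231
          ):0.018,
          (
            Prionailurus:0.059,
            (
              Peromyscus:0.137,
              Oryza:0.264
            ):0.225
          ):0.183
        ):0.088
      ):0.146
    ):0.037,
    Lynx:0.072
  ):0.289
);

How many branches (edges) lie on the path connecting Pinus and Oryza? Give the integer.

The MRCA of Pinus and Oryza is the node subtending ((((Ailuropoda,Yersinia),Pinus),Ateles),((Canis,Pongo),((Cercopithecus,Oncorhynchus),(Prionailurus,(Peromyscus,Oryza))))).
From Pinus up to that node: 3 branches. From Oryza up to the same node: 5 branches. Total: 3 + 5 = 8.

8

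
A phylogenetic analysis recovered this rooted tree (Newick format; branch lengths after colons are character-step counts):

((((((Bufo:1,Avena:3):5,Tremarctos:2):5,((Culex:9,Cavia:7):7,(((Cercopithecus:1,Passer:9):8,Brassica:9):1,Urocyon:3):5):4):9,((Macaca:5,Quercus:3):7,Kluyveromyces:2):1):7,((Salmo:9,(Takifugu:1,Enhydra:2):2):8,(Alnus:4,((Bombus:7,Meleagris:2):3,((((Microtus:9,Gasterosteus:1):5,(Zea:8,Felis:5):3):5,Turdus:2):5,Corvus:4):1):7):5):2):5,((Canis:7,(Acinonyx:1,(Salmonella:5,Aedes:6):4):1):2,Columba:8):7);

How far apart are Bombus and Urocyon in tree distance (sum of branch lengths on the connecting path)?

52

The path runs Bombus → … → MRCA → … → Urocyon; the MRCA is the node subtending (((((Bufo,Avena),Tremarctos),((Culex,Cavia),(((Cercopithecus,Passer),Brassica),Urocyon))),((Macaca,Quercus),Kluyveromyces)),((Salmo,(Takifugu,Enhydra)),(Alnus,((Bombus,Meleagris),((((Microtus,Gasterosteus),(Zea,Felis)),Turdus),Corvus))))).
Branch lengths along that path: 7 + 3 + 7 + 5 + 2 + 7 + 9 + 4 + 5 + 3 = 52.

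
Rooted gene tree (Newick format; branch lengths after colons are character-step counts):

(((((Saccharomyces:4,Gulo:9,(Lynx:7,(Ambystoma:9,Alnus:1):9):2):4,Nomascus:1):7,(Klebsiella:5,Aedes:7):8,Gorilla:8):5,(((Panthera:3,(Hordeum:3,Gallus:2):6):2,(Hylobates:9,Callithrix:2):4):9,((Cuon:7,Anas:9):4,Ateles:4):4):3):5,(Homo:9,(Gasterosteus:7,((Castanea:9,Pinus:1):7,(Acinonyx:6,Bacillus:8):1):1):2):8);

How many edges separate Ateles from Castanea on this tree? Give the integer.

The MRCA of Ateles and Castanea is the root of the tree.
From Ateles up to that node: 4 branches. From Castanea up to the same node: 5 branches. Total: 4 + 5 = 9.

9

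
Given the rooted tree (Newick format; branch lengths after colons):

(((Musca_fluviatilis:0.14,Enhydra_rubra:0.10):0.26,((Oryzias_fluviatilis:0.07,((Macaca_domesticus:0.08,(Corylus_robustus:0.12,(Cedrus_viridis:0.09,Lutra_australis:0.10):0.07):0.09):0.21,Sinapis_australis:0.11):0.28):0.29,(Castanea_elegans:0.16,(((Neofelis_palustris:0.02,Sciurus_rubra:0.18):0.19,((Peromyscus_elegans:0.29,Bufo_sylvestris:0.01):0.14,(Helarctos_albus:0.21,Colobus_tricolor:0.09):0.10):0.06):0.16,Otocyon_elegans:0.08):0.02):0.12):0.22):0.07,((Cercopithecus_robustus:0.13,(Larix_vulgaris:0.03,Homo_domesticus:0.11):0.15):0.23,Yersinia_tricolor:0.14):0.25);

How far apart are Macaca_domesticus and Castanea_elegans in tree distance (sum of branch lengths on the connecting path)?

The path runs Macaca_domesticus → … → MRCA → … → Castanea_elegans; the MRCA is the node subtending ((Oryzias_fluviatilis,((Macaca_domesticus,(Corylus_robustus,(Cedrus_viridis,Lutra_australis))),Sinapis_australis)),(Castanea_elegans,(((Neofelis_palustris,Sciurus_rubra),((Peromyscus_elegans,Bufo_sylvestris),(Helarctos_albus,Colobus_tricolor))),Otocyon_elegans))).
Branch lengths along that path: 0.08 + 0.21 + 0.28 + 0.29 + 0.12 + 0.16 = 1.14.

1.14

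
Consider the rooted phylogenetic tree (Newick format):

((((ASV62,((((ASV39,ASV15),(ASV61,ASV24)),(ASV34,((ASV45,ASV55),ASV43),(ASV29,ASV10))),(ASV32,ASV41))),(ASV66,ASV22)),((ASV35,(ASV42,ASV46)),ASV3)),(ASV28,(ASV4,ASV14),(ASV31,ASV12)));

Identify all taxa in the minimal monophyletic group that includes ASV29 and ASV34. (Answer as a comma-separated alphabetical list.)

ASV10, ASV29, ASV34, ASV43, ASV45, ASV55

Tracing ASV29: it sits inside (ASV29,ASV10).
Tracing ASV34: it sits inside (ASV34,((ASV45,ASV55),ASV43),(ASV29,ASV10)).
The smallest clade enclosing both is (ASV34,((ASV45,ASV55),ASV43),(ASV29,ASV10)); the answer is its 6 terminal taxa in alphabetical order.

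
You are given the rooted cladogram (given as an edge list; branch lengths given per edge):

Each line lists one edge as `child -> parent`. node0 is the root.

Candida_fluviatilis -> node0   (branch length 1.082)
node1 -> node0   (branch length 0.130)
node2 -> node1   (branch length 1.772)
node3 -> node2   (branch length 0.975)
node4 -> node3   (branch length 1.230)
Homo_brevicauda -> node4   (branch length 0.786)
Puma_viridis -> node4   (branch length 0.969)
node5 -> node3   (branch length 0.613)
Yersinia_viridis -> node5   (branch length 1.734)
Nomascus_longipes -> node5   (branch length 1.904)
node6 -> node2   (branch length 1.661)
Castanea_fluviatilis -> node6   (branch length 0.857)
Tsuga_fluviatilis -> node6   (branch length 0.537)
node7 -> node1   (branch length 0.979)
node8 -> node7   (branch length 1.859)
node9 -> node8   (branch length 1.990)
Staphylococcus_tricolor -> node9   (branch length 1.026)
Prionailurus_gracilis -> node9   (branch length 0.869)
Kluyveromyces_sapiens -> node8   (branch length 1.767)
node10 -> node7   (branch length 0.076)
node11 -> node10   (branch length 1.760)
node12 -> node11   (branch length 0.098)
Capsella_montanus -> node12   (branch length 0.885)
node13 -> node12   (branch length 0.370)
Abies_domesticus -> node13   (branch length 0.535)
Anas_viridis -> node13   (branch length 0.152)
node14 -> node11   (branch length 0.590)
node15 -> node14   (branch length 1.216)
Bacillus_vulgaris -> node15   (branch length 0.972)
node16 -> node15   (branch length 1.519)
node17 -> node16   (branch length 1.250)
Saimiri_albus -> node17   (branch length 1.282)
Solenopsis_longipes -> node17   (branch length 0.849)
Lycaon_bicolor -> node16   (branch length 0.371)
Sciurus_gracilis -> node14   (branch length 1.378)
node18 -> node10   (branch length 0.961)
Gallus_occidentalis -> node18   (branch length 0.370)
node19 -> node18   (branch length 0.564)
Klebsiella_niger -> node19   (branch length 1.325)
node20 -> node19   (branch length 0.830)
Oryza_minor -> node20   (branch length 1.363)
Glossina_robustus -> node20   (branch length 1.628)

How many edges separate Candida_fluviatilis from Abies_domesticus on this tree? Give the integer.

8

The MRCA of Candida_fluviatilis and Abies_domesticus is the root of the tree.
From Candida_fluviatilis up to that node: 1 branch. From Abies_domesticus up to the same node: 7 branches. Total: 1 + 7 = 8.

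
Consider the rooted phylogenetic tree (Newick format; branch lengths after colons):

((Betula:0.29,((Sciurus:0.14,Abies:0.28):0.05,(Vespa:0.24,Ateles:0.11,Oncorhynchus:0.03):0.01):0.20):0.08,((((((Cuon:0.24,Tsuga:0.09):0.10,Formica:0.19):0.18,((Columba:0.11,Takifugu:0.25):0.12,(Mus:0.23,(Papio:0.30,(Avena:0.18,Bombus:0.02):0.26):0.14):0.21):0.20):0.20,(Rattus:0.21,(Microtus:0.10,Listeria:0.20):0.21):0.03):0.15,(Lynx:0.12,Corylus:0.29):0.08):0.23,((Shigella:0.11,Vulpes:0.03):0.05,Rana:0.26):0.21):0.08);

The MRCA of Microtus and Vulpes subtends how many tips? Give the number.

17

The MRCA of Microtus and Vulpes is the node subtending ((((((Cuon,Tsuga),Formica),((Columba,Takifugu),(Mus,(Papio,(Avena,Bombus))))),(Rattus,(Microtus,Listeria))),(Lynx,Corylus)),((Shigella,Vulpes),Rana)).
That clade contains 17 terminal taxa: Avena, Bombus, Columba, Corylus, Cuon, Formica, Listeria, Lynx, Microtus, Mus, Papio, Rana, Rattus, Shigella, Takifugu, Tsuga, Vulpes.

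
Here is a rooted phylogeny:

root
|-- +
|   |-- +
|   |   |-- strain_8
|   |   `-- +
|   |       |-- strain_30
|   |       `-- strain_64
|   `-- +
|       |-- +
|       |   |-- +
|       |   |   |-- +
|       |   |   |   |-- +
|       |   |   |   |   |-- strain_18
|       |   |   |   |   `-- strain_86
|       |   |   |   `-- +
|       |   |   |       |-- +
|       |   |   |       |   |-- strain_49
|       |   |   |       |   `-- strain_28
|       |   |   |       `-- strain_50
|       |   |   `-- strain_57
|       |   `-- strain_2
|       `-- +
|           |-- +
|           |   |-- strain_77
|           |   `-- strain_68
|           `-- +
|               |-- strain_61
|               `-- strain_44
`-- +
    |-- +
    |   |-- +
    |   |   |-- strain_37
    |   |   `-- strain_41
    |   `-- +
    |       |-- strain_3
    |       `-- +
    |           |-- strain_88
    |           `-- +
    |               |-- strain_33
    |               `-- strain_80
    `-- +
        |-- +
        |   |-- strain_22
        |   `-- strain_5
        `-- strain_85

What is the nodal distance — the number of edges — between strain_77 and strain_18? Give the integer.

8

The MRCA of strain_77 and strain_18 is the node subtending (((((strain_18,strain_86),((strain_49,strain_28),strain_50)),strain_57),strain_2),((strain_77,strain_68),(strain_61,strain_44))).
From strain_77 up to that node: 3 branches. From strain_18 up to the same node: 5 branches. Total: 3 + 5 = 8.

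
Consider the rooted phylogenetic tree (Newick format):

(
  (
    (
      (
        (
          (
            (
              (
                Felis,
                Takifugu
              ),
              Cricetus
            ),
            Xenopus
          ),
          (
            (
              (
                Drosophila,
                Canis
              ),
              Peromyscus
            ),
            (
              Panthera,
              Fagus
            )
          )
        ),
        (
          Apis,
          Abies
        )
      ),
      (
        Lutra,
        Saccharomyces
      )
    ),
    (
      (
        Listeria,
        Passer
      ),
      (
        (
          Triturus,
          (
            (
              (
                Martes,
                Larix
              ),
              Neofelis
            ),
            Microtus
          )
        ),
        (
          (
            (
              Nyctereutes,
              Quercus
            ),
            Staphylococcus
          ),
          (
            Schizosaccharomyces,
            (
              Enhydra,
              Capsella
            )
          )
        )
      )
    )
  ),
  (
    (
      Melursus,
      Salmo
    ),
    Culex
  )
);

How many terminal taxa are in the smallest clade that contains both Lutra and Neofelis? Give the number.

The MRCA of Lutra and Neofelis is the node subtending (((((((Felis,Takifugu),Cricetus),Xenopus),(((Drosophila,Canis),Peromyscus),(Panthera,Fagus))),(Apis,Abies)),(Lutra,Saccharomyces)),((Listeria,Passer),((Triturus,(((Martes,Larix),Neofelis),Microtus)),(((Nyctereutes,Quercus),Staphylococcus),(Schizosaccharomyces,(Enhydra,Capsella)))))).
That clade contains 26 terminal taxa: Abies, Apis, Canis, Capsella, Cricetus, Drosophila, Enhydra, Fagus, Felis, Larix, Listeria, Lutra, Martes, Microtus, Neofelis, Nyctereutes, Panthera, Passer, Peromyscus, Quercus, Saccharomyces, Schizosaccharomyces, Staphylococcus, Takifugu, Triturus, Xenopus.

26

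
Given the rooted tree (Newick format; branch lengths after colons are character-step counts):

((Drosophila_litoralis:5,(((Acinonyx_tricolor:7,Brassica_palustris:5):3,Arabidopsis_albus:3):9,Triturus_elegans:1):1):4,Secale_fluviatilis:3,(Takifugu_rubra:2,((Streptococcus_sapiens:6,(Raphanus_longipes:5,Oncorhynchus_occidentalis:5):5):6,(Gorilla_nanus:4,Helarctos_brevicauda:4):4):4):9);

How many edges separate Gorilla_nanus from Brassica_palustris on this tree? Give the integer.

The MRCA of Gorilla_nanus and Brassica_palustris is the root of the tree.
From Gorilla_nanus up to that node: 4 branches. From Brassica_palustris up to the same node: 5 branches. Total: 4 + 5 = 9.

9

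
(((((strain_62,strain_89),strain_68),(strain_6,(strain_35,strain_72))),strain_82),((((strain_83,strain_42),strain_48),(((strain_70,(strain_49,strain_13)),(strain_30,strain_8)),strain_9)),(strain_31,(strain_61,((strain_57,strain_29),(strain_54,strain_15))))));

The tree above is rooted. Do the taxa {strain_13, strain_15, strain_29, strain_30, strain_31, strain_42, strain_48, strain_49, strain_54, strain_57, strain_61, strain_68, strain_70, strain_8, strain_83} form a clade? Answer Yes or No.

No

The MRCA of the listed taxa is the root, so the smallest clade containing them is the whole tree.
That clade also contains strain_35, strain_6, strain_62, strain_72, strain_82, strain_89, strain_9, which are not in the proposed group, so the group is not monophyletic.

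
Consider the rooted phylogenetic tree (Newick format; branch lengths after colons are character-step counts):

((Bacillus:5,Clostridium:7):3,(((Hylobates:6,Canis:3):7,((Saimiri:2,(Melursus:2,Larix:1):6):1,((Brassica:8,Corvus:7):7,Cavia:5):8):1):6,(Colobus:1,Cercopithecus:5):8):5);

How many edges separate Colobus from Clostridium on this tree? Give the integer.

5

The MRCA of Colobus and Clostridium is the root of the tree.
From Colobus up to that node: 3 branches. From Clostridium up to the same node: 2 branches. Total: 3 + 2 = 5.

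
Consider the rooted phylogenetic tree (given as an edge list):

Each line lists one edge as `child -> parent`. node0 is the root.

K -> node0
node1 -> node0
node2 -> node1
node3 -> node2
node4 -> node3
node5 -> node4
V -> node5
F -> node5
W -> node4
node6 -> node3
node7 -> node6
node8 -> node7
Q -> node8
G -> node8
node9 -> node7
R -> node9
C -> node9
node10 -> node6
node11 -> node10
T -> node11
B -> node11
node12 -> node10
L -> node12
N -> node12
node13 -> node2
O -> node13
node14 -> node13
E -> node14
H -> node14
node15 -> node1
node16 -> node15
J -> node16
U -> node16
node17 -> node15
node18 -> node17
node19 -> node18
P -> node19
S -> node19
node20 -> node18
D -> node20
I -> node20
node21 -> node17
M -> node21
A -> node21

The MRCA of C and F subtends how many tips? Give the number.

11

The MRCA of C and F is the node subtending (((V,F),W),(((Q,G),(R,C)),((T,B),(L,N)))).
That clade contains 11 terminal taxa: B, C, F, G, L, N, Q, R, T, V, W.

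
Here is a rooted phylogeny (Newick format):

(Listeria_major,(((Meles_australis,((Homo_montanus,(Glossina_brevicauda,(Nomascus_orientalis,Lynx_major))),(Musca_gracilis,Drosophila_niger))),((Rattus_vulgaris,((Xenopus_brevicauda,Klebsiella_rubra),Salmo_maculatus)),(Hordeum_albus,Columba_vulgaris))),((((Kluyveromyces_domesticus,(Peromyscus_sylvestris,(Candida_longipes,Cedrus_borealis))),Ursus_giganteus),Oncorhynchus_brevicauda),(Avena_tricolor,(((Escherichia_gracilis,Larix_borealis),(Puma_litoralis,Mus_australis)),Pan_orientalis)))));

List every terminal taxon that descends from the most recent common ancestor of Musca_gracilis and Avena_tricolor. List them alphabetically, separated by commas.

Avena_tricolor, Candida_longipes, Cedrus_borealis, Columba_vulgaris, Drosophila_niger, Escherichia_gracilis, Glossina_brevicauda, Homo_montanus, Hordeum_albus, Klebsiella_rubra, Kluyveromyces_domesticus, Larix_borealis, Lynx_major, Meles_australis, Mus_australis, Musca_gracilis, Nomascus_orientalis, Oncorhynchus_brevicauda, Pan_orientalis, Peromyscus_sylvestris, Puma_litoralis, Rattus_vulgaris, Salmo_maculatus, Ursus_giganteus, Xenopus_brevicauda

Tracing Musca_gracilis: it sits inside (Musca_gracilis,Drosophila_niger).
Tracing Avena_tricolor: it sits inside (Avena_tricolor,(((Escherichia_gracilis,Larix_borealis),(Puma_litoralis,Mus_australis)),Pan_orientalis)).
The smallest clade enclosing both is (((Meles_australis,((Homo_montanus,(Glossina_brevicauda,(Nomascus_orientalis,Lynx_major))),(Musca_gracilis,Drosophila_niger))),((Rattus_vulgaris,((Xenopus_brevicauda,Klebsiella_rubra),Salmo_maculatus)),(Hordeum_albus,Columba_vulgaris))),((((Kluyveromyces_domesticus,(Peromyscus_sylvestris,(Candida_longipes,Cedrus_borealis))),Ursus_giganteus),Oncorhynchus_brevicauda),(Avena_tricolor,(((Escherichia_gracilis,Larix_borealis),(Puma_litoralis,Mus_australis)),Pan_orientalis)))); the answer is its 25 terminal taxa in alphabetical order.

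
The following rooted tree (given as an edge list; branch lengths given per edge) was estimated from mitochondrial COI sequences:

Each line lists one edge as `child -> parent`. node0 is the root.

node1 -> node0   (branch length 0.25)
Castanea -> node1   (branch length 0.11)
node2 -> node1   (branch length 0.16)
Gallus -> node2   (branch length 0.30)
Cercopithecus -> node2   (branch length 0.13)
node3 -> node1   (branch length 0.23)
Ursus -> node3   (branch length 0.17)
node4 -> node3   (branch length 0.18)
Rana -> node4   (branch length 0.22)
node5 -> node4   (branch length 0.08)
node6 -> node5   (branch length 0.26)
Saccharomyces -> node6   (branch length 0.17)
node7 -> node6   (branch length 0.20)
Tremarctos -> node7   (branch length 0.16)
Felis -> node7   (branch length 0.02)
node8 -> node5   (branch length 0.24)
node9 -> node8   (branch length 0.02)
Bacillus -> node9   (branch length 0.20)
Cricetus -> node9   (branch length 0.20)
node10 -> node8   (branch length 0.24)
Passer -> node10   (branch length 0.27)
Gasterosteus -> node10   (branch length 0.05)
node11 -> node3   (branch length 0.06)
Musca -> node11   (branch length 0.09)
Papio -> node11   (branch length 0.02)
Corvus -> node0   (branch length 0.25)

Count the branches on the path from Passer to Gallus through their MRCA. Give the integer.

The MRCA of Passer and Gallus is the node subtending (Castanea,(Gallus,Cercopithecus),(Ursus,(Rana,((Saccharomyces,(Tremarctos,Felis)),((Bacillus,Cricetus),(Passer,Gasterosteus)))),(Musca,Papio))).
From Passer up to that node: 6 branches. From Gallus up to the same node: 2 branches. Total: 6 + 2 = 8.

8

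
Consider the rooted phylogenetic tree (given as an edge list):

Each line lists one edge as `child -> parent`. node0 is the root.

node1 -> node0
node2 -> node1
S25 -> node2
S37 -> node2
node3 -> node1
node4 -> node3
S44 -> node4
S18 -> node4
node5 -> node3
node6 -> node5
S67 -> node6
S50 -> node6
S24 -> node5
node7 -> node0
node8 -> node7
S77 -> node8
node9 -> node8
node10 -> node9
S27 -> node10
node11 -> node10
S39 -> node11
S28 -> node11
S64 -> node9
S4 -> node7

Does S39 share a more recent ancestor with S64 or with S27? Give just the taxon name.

S27

The MRCA of S39 and S27 subtends (S27,(S39,S28)) (3 taxa).
The MRCA of S39 and S64 subtends ((S27,(S39,S28)),S64) (4 taxa).
The first is nested inside the second, so S39 shares a more recent common ancestor with S27.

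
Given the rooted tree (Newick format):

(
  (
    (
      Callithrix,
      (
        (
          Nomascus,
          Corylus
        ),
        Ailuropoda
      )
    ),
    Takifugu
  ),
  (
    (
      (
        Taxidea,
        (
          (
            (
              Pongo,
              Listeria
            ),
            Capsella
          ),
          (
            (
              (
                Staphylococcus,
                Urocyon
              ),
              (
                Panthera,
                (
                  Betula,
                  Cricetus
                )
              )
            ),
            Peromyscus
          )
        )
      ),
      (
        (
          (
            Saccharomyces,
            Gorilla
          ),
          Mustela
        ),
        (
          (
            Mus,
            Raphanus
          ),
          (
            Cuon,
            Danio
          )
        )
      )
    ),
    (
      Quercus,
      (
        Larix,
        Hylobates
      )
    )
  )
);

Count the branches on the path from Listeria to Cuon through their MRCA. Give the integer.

The MRCA of Listeria and Cuon is the node subtending ((Taxidea,(((Pongo,Listeria),Capsella),(((Staphylococcus,Urocyon),(Panthera,(Betula,Cricetus))),Peromyscus))),(((Saccharomyces,Gorilla),Mustela),((Mus,Raphanus),(Cuon,Danio)))).
From Listeria up to that node: 5 branches. From Cuon up to the same node: 4 branches. Total: 5 + 4 = 9.

9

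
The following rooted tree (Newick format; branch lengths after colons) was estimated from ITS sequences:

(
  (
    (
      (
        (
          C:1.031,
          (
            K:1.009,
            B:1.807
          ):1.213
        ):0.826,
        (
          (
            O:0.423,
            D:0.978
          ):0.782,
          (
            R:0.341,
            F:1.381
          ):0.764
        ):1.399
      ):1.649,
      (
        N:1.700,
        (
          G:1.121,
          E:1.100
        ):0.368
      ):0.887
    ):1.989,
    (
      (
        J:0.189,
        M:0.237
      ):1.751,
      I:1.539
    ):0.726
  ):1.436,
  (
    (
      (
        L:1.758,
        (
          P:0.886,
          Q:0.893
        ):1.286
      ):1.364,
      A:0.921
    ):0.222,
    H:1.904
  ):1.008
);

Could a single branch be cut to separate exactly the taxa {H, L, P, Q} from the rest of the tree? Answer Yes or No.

No

The MRCA of the listed taxa subtends (((L,(P,Q)),A),H).
That clade also contains A, which is not in the proposed group, so the group is not monophyletic.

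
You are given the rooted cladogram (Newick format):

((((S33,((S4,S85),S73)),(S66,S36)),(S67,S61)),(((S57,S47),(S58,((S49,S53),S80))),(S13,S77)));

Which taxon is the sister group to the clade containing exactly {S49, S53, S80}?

The clade containing exactly {S49, S53, S80} attaches to the tree at the node subtending (S58,((S49,S53),S80)).
The other lineage descending from that same node — the sister group — is the single tip S58.

S58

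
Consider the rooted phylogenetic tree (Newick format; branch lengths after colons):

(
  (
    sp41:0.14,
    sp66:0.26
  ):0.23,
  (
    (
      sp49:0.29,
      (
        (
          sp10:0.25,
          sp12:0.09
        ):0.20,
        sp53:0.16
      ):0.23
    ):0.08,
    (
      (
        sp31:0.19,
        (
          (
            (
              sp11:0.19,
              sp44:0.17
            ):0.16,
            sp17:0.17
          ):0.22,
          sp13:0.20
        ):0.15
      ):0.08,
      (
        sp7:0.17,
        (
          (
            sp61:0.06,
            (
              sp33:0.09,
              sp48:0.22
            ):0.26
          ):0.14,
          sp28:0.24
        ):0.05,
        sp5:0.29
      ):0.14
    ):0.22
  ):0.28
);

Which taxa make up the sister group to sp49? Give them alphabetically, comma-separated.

sp49 attaches to the tree at the node subtending (sp49,((sp10,sp12),sp53)).
The other lineage descending from that same node — the sister group — is ((sp10,sp12),sp53); its 3 tips in alphabetical order are the answer.

sp10, sp12, sp53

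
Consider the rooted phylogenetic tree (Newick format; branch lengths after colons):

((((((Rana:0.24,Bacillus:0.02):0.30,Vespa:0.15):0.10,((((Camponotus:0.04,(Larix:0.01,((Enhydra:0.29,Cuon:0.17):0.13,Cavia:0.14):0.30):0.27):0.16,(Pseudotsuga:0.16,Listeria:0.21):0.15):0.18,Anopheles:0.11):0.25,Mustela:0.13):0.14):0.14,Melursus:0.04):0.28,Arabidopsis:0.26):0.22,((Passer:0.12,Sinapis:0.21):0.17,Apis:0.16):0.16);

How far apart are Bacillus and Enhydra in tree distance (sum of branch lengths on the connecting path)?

2.14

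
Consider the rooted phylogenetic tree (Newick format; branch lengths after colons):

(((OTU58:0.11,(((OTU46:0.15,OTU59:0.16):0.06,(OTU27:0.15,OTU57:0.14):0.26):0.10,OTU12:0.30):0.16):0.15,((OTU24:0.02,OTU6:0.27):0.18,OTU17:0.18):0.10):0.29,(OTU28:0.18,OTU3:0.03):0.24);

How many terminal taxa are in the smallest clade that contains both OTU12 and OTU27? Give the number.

The MRCA of OTU12 and OTU27 is the node subtending (((OTU46,OTU59),(OTU27,OTU57)),OTU12).
That clade contains 5 terminal taxa: OTU12, OTU27, OTU46, OTU57, OTU59.

5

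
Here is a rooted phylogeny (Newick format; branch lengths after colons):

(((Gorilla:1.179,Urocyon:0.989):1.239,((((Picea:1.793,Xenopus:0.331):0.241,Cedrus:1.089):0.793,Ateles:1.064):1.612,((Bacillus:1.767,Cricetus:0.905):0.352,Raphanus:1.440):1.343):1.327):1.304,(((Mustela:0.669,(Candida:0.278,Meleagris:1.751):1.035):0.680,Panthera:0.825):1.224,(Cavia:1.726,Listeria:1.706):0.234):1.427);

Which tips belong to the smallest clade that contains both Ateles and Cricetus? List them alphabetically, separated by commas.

Ateles, Bacillus, Cedrus, Cricetus, Picea, Raphanus, Xenopus

Tracing Ateles: it sits inside (((Picea,Xenopus),Cedrus),Ateles).
Tracing Cricetus: it sits inside (Bacillus,Cricetus).
The smallest clade enclosing both is ((((Picea,Xenopus),Cedrus),Ateles),((Bacillus,Cricetus),Raphanus)); the answer is its 7 terminal taxa in alphabetical order.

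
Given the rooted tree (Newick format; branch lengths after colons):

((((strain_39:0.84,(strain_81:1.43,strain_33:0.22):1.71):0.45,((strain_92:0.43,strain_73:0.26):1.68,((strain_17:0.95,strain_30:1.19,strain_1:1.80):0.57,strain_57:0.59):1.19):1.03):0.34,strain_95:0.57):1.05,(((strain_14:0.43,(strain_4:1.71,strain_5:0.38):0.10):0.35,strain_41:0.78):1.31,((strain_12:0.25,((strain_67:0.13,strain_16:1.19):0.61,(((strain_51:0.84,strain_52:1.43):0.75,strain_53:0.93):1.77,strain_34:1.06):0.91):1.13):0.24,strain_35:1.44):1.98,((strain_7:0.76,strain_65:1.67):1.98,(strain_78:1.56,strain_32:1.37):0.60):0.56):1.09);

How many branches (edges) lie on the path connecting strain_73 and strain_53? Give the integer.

12

The MRCA of strain_73 and strain_53 is the root of the tree.
From strain_73 up to that node: 5 branches. From strain_53 up to the same node: 7 branches. Total: 5 + 7 = 12.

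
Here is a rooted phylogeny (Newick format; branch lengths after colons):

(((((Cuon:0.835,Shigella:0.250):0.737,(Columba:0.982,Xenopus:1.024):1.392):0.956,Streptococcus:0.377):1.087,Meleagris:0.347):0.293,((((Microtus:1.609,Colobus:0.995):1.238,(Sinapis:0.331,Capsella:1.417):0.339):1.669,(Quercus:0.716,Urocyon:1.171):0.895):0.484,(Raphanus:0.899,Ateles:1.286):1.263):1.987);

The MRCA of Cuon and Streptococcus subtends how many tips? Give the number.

5

The MRCA of Cuon and Streptococcus is the node subtending (((Cuon,Shigella),(Columba,Xenopus)),Streptococcus).
That clade contains 5 terminal taxa: Columba, Cuon, Shigella, Streptococcus, Xenopus.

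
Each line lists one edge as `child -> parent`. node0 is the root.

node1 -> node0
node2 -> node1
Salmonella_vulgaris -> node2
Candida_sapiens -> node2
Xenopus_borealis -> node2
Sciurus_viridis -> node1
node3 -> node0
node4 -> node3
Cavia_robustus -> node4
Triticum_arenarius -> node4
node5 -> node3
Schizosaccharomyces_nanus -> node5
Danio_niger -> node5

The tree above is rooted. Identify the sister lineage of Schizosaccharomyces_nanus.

Schizosaccharomyces_nanus attaches to the tree at the node subtending (Schizosaccharomyces_nanus,Danio_niger).
The other lineage descending from that same node — the sister group — is the single tip Danio_niger.

Danio_niger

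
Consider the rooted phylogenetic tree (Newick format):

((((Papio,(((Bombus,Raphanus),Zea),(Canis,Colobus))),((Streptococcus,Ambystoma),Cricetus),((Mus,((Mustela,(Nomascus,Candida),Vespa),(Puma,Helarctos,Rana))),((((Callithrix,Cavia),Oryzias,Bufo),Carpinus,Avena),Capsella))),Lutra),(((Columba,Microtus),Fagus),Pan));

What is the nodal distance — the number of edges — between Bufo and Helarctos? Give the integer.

8

The MRCA of Bufo and Helarctos is the node subtending ((Mus,((Mustela,(Nomascus,Candida),Vespa),(Puma,Helarctos,Rana))),((((Callithrix,Cavia),Oryzias,Bufo),Carpinus,Avena),Capsella)).
From Bufo up to that node: 4 branches. From Helarctos up to the same node: 4 branches. Total: 4 + 4 = 8.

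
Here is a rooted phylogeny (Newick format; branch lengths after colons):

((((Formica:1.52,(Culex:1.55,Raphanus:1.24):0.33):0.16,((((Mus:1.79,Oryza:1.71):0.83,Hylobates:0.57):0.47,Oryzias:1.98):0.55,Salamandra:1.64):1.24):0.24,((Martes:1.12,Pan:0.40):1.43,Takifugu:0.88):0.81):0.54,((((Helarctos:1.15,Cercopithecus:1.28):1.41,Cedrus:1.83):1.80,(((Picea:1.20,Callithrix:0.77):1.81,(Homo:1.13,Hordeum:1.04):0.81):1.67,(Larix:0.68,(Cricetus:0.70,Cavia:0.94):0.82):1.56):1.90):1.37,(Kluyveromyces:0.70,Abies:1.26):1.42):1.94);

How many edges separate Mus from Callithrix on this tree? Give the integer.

The MRCA of Mus and Callithrix is the root of the tree.
From Mus up to that node: 7 branches. From Callithrix up to the same node: 6 branches. Total: 7 + 6 = 13.

13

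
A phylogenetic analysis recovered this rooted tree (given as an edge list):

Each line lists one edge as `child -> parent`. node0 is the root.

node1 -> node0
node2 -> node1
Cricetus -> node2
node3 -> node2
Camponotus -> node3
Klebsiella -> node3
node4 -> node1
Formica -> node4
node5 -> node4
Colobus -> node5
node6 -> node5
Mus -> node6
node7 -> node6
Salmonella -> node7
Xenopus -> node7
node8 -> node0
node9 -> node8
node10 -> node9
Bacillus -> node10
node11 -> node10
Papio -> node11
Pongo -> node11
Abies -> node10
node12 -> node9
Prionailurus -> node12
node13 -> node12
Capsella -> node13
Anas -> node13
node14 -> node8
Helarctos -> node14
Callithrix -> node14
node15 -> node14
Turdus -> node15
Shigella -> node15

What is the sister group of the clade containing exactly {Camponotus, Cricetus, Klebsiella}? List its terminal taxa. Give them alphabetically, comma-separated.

Colobus, Formica, Mus, Salmonella, Xenopus

The clade containing exactly {Camponotus, Cricetus, Klebsiella} attaches to the tree at the node subtending ((Cricetus,(Camponotus,Klebsiella)),(Formica,(Colobus,(Mus,(Salmonella,Xenopus))))).
The other lineage descending from that same node — the sister group — is (Formica,(Colobus,(Mus,(Salmonella,Xenopus)))); its 5 tips in alphabetical order are the answer.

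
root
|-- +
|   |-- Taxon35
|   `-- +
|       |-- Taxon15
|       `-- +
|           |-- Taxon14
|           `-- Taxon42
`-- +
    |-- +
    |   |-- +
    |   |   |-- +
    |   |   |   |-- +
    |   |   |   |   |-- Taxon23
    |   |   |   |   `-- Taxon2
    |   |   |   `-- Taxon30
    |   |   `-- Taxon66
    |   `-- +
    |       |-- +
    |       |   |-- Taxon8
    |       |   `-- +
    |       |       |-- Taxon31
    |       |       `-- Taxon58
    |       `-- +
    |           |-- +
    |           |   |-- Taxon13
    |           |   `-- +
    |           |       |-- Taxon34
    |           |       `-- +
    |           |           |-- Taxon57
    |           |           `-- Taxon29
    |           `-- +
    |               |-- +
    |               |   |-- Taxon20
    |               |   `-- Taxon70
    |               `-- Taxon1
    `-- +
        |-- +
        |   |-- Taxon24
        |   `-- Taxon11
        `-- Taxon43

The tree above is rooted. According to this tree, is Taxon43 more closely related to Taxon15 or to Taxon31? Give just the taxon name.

The MRCA of Taxon43 and Taxon31 subtends (((((Taxon23,Taxon2),Taxon30),Taxon66),((Taxon8,(Taxon31,Taxon58)),((Taxon13,(Taxon34,(Taxon57,Taxon29))),((Taxon20,Taxon70),Taxon1)))),((Taxon24,Taxon11),Taxon43)) (17 taxa).
The MRCA of Taxon43 and Taxon15 is the root, subtending the entire tree (21 taxa).
The first is nested inside the second, so Taxon43 shares a more recent common ancestor with Taxon31.

Taxon31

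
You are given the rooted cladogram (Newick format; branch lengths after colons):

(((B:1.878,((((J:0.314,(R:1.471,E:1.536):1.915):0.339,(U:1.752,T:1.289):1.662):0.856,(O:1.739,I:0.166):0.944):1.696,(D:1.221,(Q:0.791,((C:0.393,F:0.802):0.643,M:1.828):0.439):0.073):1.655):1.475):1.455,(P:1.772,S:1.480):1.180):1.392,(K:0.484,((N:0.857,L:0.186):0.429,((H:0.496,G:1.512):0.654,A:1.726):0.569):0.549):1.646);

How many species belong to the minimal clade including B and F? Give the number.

13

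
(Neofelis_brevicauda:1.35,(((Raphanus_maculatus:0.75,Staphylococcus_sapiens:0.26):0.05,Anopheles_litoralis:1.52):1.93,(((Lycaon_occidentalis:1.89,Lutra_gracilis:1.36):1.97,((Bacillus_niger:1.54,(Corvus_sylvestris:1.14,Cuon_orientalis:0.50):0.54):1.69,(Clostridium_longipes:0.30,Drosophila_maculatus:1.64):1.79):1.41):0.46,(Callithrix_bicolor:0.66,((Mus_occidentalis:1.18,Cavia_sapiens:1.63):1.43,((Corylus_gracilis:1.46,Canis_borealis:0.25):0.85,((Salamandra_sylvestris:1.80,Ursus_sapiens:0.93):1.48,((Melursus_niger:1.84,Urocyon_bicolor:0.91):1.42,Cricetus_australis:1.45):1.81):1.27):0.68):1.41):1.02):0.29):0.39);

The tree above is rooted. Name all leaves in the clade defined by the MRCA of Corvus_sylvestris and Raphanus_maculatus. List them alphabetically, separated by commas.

Anopheles_litoralis, Bacillus_niger, Callithrix_bicolor, Canis_borealis, Cavia_sapiens, Clostridium_longipes, Corvus_sylvestris, Corylus_gracilis, Cricetus_australis, Cuon_orientalis, Drosophila_maculatus, Lutra_gracilis, Lycaon_occidentalis, Melursus_niger, Mus_occidentalis, Raphanus_maculatus, Salamandra_sylvestris, Staphylococcus_sapiens, Urocyon_bicolor, Ursus_sapiens

Tracing Corvus_sylvestris: it sits inside (Corvus_sylvestris,Cuon_orientalis).
Tracing Raphanus_maculatus: it sits inside (Raphanus_maculatus,Staphylococcus_sapiens).
The smallest clade enclosing both is (((Raphanus_maculatus,Staphylococcus_sapiens),Anopheles_litoralis),(((Lycaon_occidentalis,Lutra_gracilis),((Bacillus_niger,(Corvus_sylvestris,Cuon_orientalis)),(Clostridium_longipes,Drosophila_maculatus))),(Callithrix_bicolor,((Mus_occidentalis,Cavia_sapiens),((Corylus_gracilis,Canis_borealis),((Salamandra_sylvestris,Ursus_sapiens),((Melursus_niger,Urocyon_bicolor),Cricetus_australis))))))); the answer is its 20 terminal taxa in alphabetical order.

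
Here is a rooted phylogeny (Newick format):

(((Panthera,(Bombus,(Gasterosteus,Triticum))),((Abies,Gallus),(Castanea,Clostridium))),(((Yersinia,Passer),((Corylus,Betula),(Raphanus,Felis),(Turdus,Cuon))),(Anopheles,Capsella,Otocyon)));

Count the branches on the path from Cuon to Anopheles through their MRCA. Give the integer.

The MRCA of Cuon and Anopheles is the node subtending (((Yersinia,Passer),((Corylus,Betula),(Raphanus,Felis),(Turdus,Cuon))),(Anopheles,Capsella,Otocyon)).
From Cuon up to that node: 4 branches. From Anopheles up to the same node: 2 branches. Total: 4 + 2 = 6.

6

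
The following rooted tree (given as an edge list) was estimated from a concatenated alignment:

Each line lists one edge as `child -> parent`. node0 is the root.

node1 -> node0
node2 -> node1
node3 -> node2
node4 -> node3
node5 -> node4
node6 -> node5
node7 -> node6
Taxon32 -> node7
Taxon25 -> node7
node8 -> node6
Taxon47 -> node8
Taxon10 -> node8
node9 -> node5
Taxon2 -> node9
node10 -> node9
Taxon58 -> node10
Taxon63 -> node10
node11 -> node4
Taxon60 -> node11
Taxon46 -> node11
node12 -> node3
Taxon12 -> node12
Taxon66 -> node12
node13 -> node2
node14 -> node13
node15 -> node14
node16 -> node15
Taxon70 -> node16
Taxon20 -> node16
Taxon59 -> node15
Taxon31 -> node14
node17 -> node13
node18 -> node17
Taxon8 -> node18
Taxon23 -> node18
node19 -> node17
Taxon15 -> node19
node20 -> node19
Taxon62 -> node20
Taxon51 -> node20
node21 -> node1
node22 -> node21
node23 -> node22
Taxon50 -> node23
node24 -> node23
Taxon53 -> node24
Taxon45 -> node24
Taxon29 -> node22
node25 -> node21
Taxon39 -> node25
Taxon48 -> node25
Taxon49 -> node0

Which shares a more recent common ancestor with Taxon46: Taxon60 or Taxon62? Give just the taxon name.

Taxon60

The MRCA of Taxon46 and Taxon60 subtends (Taxon60,Taxon46) (2 taxa).
The MRCA of Taxon46 and Taxon62 subtends ((((((Taxon32,Taxon25),(Taxon47,Taxon10)),(Taxon2,(Taxon58,Taxon63))),(Taxon60,Taxon46)),(Taxon12,Taxon66)),((((Taxon70,Taxon20),Taxon59),Taxon31),((Taxon8,Taxon23),(Taxon15,(Taxon62,Taxon51))))) (20 taxa).
The first is nested inside the second, so Taxon46 shares a more recent common ancestor with Taxon60.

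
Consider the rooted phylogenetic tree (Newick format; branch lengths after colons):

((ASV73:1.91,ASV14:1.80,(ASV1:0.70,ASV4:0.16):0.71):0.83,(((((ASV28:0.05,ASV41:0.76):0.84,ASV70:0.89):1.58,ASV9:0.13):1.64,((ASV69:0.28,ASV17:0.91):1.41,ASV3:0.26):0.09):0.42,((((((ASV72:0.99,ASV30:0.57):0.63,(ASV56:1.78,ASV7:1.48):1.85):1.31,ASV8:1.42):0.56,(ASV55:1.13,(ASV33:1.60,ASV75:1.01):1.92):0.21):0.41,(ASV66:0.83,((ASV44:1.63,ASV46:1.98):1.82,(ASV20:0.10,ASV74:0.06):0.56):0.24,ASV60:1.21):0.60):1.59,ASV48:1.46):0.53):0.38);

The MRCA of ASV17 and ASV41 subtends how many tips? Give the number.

The MRCA of ASV17 and ASV41 is the node subtending ((((ASV28,ASV41),ASV70),ASV9),((ASV69,ASV17),ASV3)).
That clade contains 7 terminal taxa: ASV17, ASV28, ASV3, ASV41, ASV69, ASV70, ASV9.

7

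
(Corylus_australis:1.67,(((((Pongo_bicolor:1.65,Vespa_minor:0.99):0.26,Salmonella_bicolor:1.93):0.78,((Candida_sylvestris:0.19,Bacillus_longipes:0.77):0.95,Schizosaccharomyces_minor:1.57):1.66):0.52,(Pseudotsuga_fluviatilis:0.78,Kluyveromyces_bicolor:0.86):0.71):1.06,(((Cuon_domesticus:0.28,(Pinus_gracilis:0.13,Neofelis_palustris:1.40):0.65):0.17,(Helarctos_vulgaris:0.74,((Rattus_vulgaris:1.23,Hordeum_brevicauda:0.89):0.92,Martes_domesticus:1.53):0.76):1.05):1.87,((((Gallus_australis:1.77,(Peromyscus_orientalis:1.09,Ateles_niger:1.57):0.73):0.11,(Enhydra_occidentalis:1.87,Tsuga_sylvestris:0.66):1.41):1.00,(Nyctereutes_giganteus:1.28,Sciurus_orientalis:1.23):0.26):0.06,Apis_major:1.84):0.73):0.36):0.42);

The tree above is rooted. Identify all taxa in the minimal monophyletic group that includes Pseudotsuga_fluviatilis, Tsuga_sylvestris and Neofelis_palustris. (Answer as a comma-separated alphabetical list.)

Apis_major, Ateles_niger, Bacillus_longipes, Candida_sylvestris, Cuon_domesticus, Enhydra_occidentalis, Gallus_australis, Helarctos_vulgaris, Hordeum_brevicauda, Kluyveromyces_bicolor, Martes_domesticus, Neofelis_palustris, Nyctereutes_giganteus, Peromyscus_orientalis, Pinus_gracilis, Pongo_bicolor, Pseudotsuga_fluviatilis, Rattus_vulgaris, Salmonella_bicolor, Schizosaccharomyces_minor, Sciurus_orientalis, Tsuga_sylvestris, Vespa_minor

Tracing Pseudotsuga_fluviatilis: it sits inside (Pseudotsuga_fluviatilis,Kluyveromyces_bicolor).
Tracing Tsuga_sylvestris: it sits inside (Enhydra_occidentalis,Tsuga_sylvestris).
Tracing Neofelis_palustris: it sits inside (Pinus_gracilis,Neofelis_palustris).
The smallest clade enclosing all 3 is (((((Pongo_bicolor,Vespa_minor),Salmonella_bicolor),((Candida_sylvestris,Bacillus_longipes),Schizosaccharomyces_minor)),(Pseudotsuga_fluviatilis,Kluyveromyces_bicolor)),(((Cuon_domesticus,(Pinus_gracilis,Neofelis_palustris)),(Helarctos_vulgaris,((Rattus_vulgaris,Hordeum_brevicauda),Martes_domesticus))),((((Gallus_australis,(Peromyscus_orientalis,Ateles_niger)),(Enhydra_occidentalis,Tsuga_sylvestris)),(Nyctereutes_giganteus,Sciurus_orientalis)),Apis_major))); the answer is its 23 terminal taxa in alphabetical order.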